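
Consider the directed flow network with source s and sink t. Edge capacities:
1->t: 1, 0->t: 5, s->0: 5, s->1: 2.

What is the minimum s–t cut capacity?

6

Max flow = 6 (via 2 augmenting paths).
In the residual at optimum, the set reachable from s is {1, s}.
Cut edges: s->0 (cap 5), 1->t (cap 1). Sum = 6.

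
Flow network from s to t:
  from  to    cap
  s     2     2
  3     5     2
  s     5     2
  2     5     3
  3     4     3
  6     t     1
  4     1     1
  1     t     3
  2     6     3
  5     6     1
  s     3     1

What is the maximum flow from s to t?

2

Augment s->2->6->t: bottleneck 1. Total 1.
Augment s->3->4->1->t: bottleneck 1. Total 2.
No augmenting path remains in the residual graph.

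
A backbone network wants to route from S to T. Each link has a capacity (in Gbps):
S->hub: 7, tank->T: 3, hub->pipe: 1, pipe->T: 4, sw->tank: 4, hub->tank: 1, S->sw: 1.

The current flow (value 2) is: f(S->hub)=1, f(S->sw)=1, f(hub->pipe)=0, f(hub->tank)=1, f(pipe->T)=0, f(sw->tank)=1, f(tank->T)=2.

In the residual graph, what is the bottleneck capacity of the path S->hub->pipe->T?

Residual capacities along the path: S->hub: 6, hub->pipe: 1, pipe->T: 4.
Minimum is 1.

1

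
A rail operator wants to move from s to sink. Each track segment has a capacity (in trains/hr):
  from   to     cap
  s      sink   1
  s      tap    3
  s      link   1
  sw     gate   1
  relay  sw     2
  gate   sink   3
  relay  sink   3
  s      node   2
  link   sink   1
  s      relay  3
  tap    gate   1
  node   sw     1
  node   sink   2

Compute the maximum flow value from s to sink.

Augment s→sink: bottleneck 1. Total 1.
Augment s→link→sink: bottleneck 1. Total 2.
Augment s→node→sink: bottleneck 2. Total 4.
Augment s→relay→sink: bottleneck 3. Total 7.
Augment s→tap→gate→sink: bottleneck 1. Total 8.
No augmenting path remains in the residual graph.

8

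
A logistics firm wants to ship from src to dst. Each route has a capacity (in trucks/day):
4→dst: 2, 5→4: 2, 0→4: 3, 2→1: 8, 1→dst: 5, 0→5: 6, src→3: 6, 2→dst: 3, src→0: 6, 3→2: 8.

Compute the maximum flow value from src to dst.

Augment src→3→2→dst: bottleneck 3. Total 3.
Augment src→0→4→dst: bottleneck 2. Total 5.
Augment src→3→2→1→dst: bottleneck 3. Total 8.
No augmenting path remains in the residual graph.

8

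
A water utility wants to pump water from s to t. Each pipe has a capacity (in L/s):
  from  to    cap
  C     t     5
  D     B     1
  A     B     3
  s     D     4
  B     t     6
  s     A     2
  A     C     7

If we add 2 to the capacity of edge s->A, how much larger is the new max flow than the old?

Original max flow = 3.
After raising cap(s->A), augmenting paths through that edge carry 2 more units.
New max flow = 5. Increase = 2.

2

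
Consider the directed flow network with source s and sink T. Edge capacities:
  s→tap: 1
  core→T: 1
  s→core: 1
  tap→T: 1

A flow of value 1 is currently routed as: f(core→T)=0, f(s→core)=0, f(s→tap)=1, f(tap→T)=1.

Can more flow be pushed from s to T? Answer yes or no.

Residual path s→core→T has bottleneck 1 > 0.
Pushing 1 along it raises the flow to 2, so the given flow is not maximum.

Yes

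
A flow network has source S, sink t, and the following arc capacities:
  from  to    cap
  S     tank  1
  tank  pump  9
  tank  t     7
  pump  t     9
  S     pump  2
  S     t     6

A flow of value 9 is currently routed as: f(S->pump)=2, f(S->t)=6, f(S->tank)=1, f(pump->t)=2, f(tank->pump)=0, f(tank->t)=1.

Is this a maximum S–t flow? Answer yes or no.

Residual reachable from S: {S}; t is not reachable.
Saturated cut: S->tank, S->pump, S->t with total capacity 9 = current flow value. Flow is maximum.

Yes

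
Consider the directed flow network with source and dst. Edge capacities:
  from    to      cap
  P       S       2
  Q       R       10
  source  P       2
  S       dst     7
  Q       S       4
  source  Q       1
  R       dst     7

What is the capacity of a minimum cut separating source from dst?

Max flow = 3 (via 2 augmenting paths).
In the residual at optimum, the set reachable from source is {source}.
Cut edges: source->Q (cap 1), source->P (cap 2). Sum = 3.

3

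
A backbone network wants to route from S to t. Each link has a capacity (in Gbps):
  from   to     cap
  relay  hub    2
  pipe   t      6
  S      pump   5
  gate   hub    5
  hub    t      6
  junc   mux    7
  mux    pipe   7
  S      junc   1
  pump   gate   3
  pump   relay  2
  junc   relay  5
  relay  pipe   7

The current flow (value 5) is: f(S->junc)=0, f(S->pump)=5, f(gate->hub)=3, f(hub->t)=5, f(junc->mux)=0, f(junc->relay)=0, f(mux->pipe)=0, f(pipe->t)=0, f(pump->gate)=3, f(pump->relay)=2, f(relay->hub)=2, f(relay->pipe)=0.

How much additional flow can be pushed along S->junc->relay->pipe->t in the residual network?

Residual capacities along the path: S->junc: 1, junc->relay: 5, relay->pipe: 7, pipe->t: 6.
Minimum is 1.

1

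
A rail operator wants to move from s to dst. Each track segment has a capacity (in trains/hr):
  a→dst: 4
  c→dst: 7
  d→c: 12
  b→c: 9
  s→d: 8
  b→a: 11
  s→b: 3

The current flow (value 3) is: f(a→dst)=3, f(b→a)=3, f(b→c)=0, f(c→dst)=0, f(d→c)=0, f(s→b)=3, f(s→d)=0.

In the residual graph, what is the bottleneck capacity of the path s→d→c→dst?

7

Residual capacities along the path: s→d: 8, d→c: 12, c→dst: 7.
Minimum is 7.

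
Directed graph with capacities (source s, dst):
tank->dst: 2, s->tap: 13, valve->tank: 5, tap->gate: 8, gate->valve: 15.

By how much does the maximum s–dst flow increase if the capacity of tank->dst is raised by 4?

3

Original max flow = 2.
After raising cap(tank->dst), augmenting paths through that edge carry 3 more units.
New max flow = 5. Increase = 3.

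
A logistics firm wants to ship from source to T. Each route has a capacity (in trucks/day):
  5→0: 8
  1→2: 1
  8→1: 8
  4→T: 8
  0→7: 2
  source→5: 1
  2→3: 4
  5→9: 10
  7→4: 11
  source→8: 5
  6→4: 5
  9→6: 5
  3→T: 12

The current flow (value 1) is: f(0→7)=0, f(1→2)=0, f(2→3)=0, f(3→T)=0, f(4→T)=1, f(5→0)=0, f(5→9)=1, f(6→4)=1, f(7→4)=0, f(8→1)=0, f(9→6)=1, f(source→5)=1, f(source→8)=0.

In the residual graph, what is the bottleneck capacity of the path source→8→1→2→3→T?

1

Residual capacities along the path: source→8: 5, 8→1: 8, 1→2: 1, 2→3: 4, 3→T: 12.
Minimum is 1.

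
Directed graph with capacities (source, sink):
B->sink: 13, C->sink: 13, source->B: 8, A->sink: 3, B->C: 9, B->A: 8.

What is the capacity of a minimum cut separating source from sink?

Max flow = 8 (via 1 augmenting path).
In the residual at optimum, the set reachable from source is {source}.
Cut edges: source->B (cap 8). Sum = 8.

8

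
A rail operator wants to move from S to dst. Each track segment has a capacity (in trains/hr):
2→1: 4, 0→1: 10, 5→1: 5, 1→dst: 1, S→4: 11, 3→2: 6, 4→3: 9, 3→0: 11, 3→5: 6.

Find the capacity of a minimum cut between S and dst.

1

Max flow = 1 (via 1 augmenting path).
In the residual at optimum, the set reachable from S is {0, 1, 2, 3, 4, 5, S}.
Cut edges: 1→dst (cap 1). Sum = 1.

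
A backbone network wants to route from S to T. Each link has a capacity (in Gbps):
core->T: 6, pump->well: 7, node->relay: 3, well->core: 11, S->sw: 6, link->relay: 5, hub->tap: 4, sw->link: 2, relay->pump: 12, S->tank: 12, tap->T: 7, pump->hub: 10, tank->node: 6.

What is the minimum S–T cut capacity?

5

Max flow = 5 (via 3 augmenting paths).
In the residual at optimum, the set reachable from S is {S, node, sw, tank}.
Cut edges: sw->link (cap 2), node->relay (cap 3). Sum = 5.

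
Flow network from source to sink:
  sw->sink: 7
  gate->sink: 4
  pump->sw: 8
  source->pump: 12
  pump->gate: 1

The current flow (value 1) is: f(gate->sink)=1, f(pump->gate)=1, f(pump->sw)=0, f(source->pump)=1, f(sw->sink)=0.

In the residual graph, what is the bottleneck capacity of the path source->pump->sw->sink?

7

Residual capacities along the path: source->pump: 11, pump->sw: 8, sw->sink: 7.
Minimum is 7.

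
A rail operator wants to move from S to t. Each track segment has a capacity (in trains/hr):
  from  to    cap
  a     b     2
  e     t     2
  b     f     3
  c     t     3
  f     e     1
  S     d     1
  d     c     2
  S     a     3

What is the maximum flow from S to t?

Augment S->d->c->t: bottleneck 1. Total 1.
Augment S->a->b->f->e->t: bottleneck 1. Total 2.
No augmenting path remains in the residual graph.

2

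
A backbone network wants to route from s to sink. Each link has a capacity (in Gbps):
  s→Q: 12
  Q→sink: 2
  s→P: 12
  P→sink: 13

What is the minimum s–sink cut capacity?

14

Max flow = 14 (via 2 augmenting paths).
In the residual at optimum, the set reachable from s is {Q, s}.
Cut edges: s→P (cap 12), Q→sink (cap 2). Sum = 14.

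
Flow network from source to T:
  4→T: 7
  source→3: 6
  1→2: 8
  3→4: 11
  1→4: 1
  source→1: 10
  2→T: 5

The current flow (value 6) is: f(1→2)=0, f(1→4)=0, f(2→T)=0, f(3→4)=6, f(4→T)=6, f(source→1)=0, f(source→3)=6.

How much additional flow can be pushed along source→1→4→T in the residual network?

1

Residual capacities along the path: source→1: 10, 1→4: 1, 4→T: 1.
Minimum is 1.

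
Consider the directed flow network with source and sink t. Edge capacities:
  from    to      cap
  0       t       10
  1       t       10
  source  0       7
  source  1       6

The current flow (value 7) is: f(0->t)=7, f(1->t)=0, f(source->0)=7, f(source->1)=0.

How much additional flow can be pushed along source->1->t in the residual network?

Residual capacities along the path: source->1: 6, 1->t: 10.
Minimum is 6.

6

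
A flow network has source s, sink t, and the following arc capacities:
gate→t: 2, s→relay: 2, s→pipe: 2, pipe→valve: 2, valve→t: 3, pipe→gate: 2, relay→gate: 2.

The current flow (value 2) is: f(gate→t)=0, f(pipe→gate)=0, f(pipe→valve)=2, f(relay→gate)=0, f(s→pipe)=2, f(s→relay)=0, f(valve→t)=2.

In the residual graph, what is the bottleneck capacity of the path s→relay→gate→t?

2

Residual capacities along the path: s→relay: 2, relay→gate: 2, gate→t: 2.
Minimum is 2.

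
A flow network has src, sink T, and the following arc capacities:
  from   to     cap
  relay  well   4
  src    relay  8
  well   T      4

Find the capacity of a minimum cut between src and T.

4

Max flow = 4 (via 1 augmenting path).
In the residual at optimum, the set reachable from src is {relay, src}.
Cut edges: relay->well (cap 4). Sum = 4.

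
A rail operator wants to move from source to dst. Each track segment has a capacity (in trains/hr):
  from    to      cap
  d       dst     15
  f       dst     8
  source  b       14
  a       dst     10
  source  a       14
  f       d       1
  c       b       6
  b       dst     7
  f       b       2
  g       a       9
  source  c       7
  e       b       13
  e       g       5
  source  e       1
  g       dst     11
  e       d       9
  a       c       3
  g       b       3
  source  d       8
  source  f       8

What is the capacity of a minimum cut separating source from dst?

34

Max flow = 34 (via 5 augmenting paths).
In the residual at optimum, the set reachable from source is {a, b, c, source}.
Cut edges: source->e (cap 1), source->f (cap 8), source->d (cap 8), a->dst (cap 10), b->dst (cap 7). Sum = 34.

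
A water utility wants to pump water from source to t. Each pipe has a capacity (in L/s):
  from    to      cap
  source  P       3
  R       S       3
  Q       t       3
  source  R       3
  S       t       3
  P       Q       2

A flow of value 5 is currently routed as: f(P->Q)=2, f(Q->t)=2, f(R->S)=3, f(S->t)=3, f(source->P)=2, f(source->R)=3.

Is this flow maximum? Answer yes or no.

Yes

Residual reachable from source: {P, source}; t is not reachable.
Saturated cut: P->Q, source->R with total capacity 5 = current flow value. Flow is maximum.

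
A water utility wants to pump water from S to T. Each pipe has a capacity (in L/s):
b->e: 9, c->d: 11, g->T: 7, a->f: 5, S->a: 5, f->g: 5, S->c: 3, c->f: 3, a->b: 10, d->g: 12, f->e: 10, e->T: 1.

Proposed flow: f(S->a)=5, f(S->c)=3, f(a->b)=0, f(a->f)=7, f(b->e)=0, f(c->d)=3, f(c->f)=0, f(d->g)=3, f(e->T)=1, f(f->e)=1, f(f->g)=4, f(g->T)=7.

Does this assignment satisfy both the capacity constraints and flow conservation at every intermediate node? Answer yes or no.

Capacity violated on a->f: flow 7 > capacity 5.

No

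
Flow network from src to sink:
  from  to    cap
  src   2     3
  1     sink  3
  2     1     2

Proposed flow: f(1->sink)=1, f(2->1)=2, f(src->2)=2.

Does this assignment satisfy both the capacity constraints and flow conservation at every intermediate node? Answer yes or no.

No

Conservation fails at 1: inflow 2 ≠ outflow 1.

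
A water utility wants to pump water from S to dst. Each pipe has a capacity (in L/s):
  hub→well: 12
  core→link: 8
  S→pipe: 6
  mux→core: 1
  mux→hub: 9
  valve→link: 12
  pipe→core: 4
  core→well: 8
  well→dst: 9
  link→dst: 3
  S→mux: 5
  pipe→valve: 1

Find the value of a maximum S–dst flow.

10

Augment S→pipe→valve→link→dst: bottleneck 1. Total 1.
Augment S→pipe→core→link→dst: bottleneck 2. Total 3.
Augment S→pipe→core→well→dst: bottleneck 2. Total 5.
Augment S→mux→core→well→dst: bottleneck 1. Total 6.
Augment S→mux→hub→well→dst: bottleneck 4. Total 10.
No augmenting path remains in the residual graph.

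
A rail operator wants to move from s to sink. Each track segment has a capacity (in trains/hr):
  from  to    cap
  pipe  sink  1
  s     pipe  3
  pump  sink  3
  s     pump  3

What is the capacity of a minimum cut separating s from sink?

4

Max flow = 4 (via 2 augmenting paths).
In the residual at optimum, the set reachable from s is {pipe, s}.
Cut edges: s->pump (cap 3), pipe->sink (cap 1). Sum = 4.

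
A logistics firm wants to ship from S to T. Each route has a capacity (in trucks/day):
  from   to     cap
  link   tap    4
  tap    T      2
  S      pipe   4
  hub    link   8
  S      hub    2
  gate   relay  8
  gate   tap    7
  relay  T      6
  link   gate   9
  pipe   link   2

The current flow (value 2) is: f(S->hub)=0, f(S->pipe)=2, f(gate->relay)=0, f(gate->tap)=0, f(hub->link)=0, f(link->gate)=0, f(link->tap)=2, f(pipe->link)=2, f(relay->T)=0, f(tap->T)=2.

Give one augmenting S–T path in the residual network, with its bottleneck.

Residual along S->hub->link->gate->relay->T: S->hub: 2, hub->link: 8, link->gate: 9, gate->relay: 8, relay->T: 6.
Bottleneck = min = 2.

S->hub->link->gate->relay->T, bottleneck 2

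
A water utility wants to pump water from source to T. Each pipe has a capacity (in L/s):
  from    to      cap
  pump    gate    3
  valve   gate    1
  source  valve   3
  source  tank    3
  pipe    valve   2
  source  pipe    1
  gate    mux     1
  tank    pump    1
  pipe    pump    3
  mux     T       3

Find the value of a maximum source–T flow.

1

Augment source→valve→gate→mux→T: bottleneck 1. Total 1.
No augmenting path remains in the residual graph.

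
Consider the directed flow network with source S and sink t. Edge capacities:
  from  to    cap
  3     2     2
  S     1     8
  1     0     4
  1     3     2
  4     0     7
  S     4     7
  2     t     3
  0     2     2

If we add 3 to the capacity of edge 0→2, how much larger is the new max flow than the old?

0

Original max flow = 3.
Edge 0→2 does not cross the min cut (source side {0, 1, 2, 3, 4, S}), so extra capacity there cannot help.
New max flow = 3. Increase = 0.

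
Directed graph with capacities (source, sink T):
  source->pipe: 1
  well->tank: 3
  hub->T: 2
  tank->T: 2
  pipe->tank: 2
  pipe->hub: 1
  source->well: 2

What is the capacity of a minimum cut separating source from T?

Max flow = 3 (via 2 augmenting paths).
In the residual at optimum, the set reachable from source is {source}.
Cut edges: source->well (cap 2), source->pipe (cap 1). Sum = 3.

3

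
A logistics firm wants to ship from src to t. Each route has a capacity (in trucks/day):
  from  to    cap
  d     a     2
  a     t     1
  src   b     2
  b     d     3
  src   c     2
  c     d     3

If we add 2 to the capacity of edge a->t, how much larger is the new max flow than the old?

Original max flow = 1.
After raising cap(a->t), augmenting paths through that edge carry 1 more unit.
New max flow = 2. Increase = 1.

1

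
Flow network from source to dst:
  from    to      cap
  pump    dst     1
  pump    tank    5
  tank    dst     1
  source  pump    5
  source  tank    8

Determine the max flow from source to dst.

2

Augment source→pump→dst: bottleneck 1. Total 1.
Augment source→tank→dst: bottleneck 1. Total 2.
No augmenting path remains in the residual graph.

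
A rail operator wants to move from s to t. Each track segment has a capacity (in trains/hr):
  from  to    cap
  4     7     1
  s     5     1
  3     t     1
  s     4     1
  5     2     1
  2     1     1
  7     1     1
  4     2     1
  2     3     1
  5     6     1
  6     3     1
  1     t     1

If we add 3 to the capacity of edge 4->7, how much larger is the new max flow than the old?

Original max flow = 2.
Edge 4->7 does not cross the min cut (source side {s}), so extra capacity there cannot help.
New max flow = 2. Increase = 0.

0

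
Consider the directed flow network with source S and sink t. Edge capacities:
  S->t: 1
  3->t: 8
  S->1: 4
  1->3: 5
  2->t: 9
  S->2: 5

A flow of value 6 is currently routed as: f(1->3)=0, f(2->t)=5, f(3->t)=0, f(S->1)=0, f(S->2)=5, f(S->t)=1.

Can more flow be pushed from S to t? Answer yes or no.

Residual path S->1->3->t has bottleneck 4 > 0.
Pushing 4 along it raises the flow to 10, so the given flow is not maximum.

Yes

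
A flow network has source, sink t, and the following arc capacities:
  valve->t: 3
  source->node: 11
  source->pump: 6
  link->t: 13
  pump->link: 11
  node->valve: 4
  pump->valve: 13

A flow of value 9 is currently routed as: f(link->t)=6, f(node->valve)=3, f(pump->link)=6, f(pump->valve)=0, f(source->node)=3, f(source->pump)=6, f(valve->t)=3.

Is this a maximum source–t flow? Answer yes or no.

Yes

Residual reachable from source: {node, source, valve}; t is not reachable.
Saturated cut: source->pump, valve->t with total capacity 9 = current flow value. Flow is maximum.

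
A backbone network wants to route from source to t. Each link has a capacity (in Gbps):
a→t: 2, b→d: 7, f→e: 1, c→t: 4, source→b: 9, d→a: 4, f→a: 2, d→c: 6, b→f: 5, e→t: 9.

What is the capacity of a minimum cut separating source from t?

Max flow = 7 (via 3 augmenting paths).
In the residual at optimum, the set reachable from source is {a, b, c, d, f, source}.
Cut edges: f→e (cap 1), a→t (cap 2), c→t (cap 4). Sum = 7.

7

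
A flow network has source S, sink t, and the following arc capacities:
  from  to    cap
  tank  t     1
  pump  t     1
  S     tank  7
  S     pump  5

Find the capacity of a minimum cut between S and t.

Max flow = 2 (via 2 augmenting paths).
In the residual at optimum, the set reachable from S is {S, pump, tank}.
Cut edges: tank->t (cap 1), pump->t (cap 1). Sum = 2.

2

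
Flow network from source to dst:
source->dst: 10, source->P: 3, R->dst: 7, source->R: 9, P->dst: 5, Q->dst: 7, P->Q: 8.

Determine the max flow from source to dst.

20

Augment source->dst: bottleneck 10. Total 10.
Augment source->P->dst: bottleneck 3. Total 13.
Augment source->R->dst: bottleneck 7. Total 20.
No augmenting path remains in the residual graph.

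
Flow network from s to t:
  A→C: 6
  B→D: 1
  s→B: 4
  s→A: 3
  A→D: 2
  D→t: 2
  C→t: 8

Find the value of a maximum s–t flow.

4

Augment s→B→D→t: bottleneck 1. Total 1.
Augment s→A→D→t: bottleneck 1. Total 2.
Augment s→A→C→t: bottleneck 2. Total 4.
No augmenting path remains in the residual graph.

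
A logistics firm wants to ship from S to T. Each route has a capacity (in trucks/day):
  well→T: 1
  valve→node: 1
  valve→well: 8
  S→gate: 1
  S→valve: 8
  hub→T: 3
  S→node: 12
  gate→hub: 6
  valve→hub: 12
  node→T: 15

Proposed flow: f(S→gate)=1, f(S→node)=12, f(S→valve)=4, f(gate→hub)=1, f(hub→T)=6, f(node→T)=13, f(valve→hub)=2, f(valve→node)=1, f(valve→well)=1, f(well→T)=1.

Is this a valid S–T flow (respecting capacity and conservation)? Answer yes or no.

Capacity violated on hub→T: flow 6 > capacity 3.

No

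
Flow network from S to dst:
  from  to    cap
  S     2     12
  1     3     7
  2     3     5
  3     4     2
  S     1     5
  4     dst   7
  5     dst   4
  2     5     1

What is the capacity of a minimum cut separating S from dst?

3

Max flow = 3 (via 2 augmenting paths).
In the residual at optimum, the set reachable from S is {1, 2, 3, S}.
Cut edges: 2→5 (cap 1), 3→4 (cap 2). Sum = 3.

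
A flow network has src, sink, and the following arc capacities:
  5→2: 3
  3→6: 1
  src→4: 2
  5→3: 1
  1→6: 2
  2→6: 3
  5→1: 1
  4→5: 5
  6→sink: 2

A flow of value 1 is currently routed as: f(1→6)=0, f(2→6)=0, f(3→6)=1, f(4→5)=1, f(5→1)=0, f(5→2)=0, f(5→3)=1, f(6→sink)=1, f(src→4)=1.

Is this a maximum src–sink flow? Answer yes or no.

No

Residual path src→4→5→2→6→sink has bottleneck 1 > 0.
Pushing 1 along it raises the flow to 2, so the given flow is not maximum.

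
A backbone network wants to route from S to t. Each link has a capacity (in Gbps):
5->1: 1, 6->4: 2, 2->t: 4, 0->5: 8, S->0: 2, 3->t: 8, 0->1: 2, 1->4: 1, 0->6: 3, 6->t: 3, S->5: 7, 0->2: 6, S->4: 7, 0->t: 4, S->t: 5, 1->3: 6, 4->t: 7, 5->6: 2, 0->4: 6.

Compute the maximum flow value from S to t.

17

Augment S->t: bottleneck 5. Total 5.
Augment S->0->t: bottleneck 2. Total 7.
Augment S->4->t: bottleneck 7. Total 14.
Augment S->5->6->t: bottleneck 2. Total 16.
Augment S->5->1->3->t: bottleneck 1. Total 17.
No augmenting path remains in the residual graph.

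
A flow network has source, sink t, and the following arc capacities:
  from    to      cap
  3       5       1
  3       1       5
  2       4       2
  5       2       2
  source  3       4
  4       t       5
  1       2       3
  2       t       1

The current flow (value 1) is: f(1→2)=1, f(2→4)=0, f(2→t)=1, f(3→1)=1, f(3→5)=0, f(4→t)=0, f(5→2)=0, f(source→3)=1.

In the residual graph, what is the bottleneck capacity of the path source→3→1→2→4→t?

Residual capacities along the path: source→3: 3, 3→1: 4, 1→2: 2, 2→4: 2, 4→t: 5.
Minimum is 2.

2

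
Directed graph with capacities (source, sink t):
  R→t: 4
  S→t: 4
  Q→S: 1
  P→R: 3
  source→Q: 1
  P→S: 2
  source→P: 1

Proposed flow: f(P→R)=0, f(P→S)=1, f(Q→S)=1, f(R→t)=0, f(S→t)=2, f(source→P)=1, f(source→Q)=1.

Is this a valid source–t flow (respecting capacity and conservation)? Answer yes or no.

Yes

Every edge has 0 ≤ f(e) ≤ cap(e).
At each intermediate node, inflow equals outflow.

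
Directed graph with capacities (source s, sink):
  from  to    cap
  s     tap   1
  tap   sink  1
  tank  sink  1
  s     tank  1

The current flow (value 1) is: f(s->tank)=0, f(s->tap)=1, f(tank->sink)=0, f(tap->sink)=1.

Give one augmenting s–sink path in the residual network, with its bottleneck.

s->tank->sink, bottleneck 1

Residual along s->tank->sink: s->tank: 1, tank->sink: 1.
Bottleneck = min = 1.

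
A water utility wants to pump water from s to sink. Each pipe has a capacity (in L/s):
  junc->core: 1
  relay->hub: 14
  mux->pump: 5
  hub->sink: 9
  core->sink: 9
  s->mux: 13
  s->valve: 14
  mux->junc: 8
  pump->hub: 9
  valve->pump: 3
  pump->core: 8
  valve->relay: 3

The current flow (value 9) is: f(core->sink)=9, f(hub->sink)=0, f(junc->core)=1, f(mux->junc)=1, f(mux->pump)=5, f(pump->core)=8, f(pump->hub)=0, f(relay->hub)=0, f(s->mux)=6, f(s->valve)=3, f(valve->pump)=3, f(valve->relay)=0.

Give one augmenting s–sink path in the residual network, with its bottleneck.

s->valve->relay->hub->sink, bottleneck 3

Residual along s->valve->relay->hub->sink: s->valve: 11, valve->relay: 3, relay->hub: 14, hub->sink: 9.
Bottleneck = min = 3.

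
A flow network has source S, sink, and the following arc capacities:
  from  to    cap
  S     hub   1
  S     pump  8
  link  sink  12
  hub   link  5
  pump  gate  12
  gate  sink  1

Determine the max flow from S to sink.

Augment S->hub->link->sink: bottleneck 1. Total 1.
Augment S->pump->gate->sink: bottleneck 1. Total 2.
No augmenting path remains in the residual graph.

2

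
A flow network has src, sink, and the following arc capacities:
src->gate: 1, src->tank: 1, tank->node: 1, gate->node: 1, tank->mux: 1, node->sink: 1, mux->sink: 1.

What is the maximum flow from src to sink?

2

Augment src->gate->node->sink: bottleneck 1. Total 1.
Augment src->tank->mux->sink: bottleneck 1. Total 2.
No augmenting path remains in the residual graph.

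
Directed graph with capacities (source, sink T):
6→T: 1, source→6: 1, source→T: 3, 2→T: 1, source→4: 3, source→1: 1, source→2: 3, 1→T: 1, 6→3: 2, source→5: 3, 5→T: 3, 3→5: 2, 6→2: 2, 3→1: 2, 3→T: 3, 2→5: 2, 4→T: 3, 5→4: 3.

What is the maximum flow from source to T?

12

Augment source→T: bottleneck 3. Total 3.
Augment source→6→T: bottleneck 1. Total 4.
Augment source→2→T: bottleneck 1. Total 5.
Augment source→5→T: bottleneck 3. Total 8.
Augment source→1→T: bottleneck 1. Total 9.
Augment source→4→T: bottleneck 3. Total 12.
No augmenting path remains in the residual graph.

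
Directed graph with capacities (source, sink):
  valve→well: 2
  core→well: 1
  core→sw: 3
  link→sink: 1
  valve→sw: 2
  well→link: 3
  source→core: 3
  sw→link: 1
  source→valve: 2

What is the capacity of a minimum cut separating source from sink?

1

Max flow = 1 (via 1 augmenting path).
In the residual at optimum, the set reachable from source is {core, link, source, sw, valve, well}.
Cut edges: link→sink (cap 1). Sum = 1.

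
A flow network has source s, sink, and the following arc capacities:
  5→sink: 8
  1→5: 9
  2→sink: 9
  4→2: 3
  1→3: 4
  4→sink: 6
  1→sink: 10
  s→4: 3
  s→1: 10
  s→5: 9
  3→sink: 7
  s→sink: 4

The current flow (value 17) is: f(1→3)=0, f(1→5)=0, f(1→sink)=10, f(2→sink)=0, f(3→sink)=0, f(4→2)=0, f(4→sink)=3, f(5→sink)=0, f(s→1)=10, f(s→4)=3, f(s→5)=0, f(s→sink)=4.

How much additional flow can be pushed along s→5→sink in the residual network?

Residual capacities along the path: s→5: 9, 5→sink: 8.
Minimum is 8.

8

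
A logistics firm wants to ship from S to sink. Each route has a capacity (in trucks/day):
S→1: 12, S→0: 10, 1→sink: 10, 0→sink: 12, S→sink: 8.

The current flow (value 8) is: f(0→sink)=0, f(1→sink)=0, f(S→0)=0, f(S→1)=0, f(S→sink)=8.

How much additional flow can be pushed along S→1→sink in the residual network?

10

Residual capacities along the path: S→1: 12, 1→sink: 10.
Minimum is 10.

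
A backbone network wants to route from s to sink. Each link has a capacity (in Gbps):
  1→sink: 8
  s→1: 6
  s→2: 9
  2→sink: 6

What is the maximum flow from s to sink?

Augment s→2→sink: bottleneck 6. Total 6.
Augment s→1→sink: bottleneck 6. Total 12.
No augmenting path remains in the residual graph.

12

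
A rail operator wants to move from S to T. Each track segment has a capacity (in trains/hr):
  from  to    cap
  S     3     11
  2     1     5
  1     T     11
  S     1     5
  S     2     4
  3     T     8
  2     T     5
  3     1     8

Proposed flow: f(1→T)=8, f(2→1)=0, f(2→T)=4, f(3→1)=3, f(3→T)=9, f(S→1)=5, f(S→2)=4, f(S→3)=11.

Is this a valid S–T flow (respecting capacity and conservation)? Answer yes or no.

Capacity violated on 3→T: flow 9 > capacity 8.

No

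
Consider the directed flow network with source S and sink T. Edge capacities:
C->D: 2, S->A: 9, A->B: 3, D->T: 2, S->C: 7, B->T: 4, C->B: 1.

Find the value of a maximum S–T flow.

Augment S->C->D->T: bottleneck 2. Total 2.
Augment S->C->B->T: bottleneck 1. Total 3.
Augment S->A->B->T: bottleneck 3. Total 6.
No augmenting path remains in the residual graph.

6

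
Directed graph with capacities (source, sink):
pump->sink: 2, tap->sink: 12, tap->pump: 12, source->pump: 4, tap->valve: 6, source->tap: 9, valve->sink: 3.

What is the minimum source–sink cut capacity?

11

Max flow = 11 (via 2 augmenting paths).
In the residual at optimum, the set reachable from source is {pump, source}.
Cut edges: source->tap (cap 9), pump->sink (cap 2). Sum = 11.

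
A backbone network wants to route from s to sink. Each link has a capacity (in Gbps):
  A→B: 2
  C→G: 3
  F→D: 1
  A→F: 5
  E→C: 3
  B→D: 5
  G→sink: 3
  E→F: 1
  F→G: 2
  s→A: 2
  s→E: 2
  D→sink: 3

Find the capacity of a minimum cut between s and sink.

Max flow = 4 (via 3 augmenting paths).
In the residual at optimum, the set reachable from s is {s}.
Cut edges: s→A (cap 2), s→E (cap 2). Sum = 4.

4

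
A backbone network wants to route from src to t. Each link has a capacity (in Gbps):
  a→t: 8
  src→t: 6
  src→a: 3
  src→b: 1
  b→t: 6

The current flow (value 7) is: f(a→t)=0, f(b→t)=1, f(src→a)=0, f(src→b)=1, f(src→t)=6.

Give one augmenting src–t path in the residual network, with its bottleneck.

Residual along src→a→t: src→a: 3, a→t: 8.
Bottleneck = min = 3.

src→a→t, bottleneck 3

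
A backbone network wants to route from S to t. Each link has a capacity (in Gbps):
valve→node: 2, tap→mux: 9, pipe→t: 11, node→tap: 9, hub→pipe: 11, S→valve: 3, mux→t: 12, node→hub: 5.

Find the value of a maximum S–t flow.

2

Augment S→valve→node→hub→pipe→t: bottleneck 2. Total 2.
No augmenting path remains in the residual graph.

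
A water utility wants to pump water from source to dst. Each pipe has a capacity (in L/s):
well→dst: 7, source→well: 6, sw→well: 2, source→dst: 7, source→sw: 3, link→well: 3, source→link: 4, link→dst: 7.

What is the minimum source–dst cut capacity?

18

Max flow = 18 (via 4 augmenting paths).
In the residual at optimum, the set reachable from source is {source, sw, well}.
Cut edges: source→link (cap 4), source→dst (cap 7), well→dst (cap 7). Sum = 18.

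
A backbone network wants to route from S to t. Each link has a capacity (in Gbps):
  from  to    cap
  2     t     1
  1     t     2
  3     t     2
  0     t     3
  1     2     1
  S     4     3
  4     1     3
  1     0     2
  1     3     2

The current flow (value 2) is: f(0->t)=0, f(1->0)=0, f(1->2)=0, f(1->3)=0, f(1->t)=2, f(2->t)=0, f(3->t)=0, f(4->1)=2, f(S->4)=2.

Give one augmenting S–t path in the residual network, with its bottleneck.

Residual along S->4->1->0->t: S->4: 1, 4->1: 1, 1->0: 2, 0->t: 3.
Bottleneck = min = 1.

S->4->1->0->t, bottleneck 1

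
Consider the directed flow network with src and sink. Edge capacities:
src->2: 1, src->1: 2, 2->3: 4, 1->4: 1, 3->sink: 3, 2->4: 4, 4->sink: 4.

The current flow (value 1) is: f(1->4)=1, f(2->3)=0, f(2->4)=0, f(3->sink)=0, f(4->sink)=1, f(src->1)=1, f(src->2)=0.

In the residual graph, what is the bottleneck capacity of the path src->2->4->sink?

1

Residual capacities along the path: src->2: 1, 2->4: 4, 4->sink: 3.
Minimum is 1.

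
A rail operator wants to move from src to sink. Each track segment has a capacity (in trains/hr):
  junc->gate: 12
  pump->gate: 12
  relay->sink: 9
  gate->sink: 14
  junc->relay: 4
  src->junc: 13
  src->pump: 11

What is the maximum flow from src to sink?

18

Augment src->pump->gate->sink: bottleneck 11. Total 11.
Augment src->junc->gate->sink: bottleneck 3. Total 14.
Augment src->junc->relay->sink: bottleneck 4. Total 18.
No augmenting path remains in the residual graph.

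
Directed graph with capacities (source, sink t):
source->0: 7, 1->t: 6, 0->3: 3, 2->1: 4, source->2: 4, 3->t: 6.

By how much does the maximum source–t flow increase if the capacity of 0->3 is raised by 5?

Original max flow = 7.
After raising cap(0->3), augmenting paths through that edge carry 3 more units.
New max flow = 10. Increase = 3.

3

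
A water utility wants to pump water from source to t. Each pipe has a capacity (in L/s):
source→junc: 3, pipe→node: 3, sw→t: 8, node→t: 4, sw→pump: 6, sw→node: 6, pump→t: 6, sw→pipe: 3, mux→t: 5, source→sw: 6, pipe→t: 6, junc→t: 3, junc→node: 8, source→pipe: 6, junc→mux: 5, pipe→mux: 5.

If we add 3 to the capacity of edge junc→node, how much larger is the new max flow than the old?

Original max flow = 15.
Edge junc→node does not cross the min cut (source side {source}), so extra capacity there cannot help.
New max flow = 15. Increase = 0.

0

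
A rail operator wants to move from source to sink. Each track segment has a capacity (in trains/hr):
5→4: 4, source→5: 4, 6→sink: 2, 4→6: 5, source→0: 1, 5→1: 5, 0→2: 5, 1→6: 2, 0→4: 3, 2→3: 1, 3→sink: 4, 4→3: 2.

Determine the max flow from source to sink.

Augment source→0→2→3→sink: bottleneck 1. Total 1.
Augment source→5→4→3→sink: bottleneck 2. Total 3.
Augment source→5→4→6→sink: bottleneck 2. Total 5.
No augmenting path remains in the residual graph.

5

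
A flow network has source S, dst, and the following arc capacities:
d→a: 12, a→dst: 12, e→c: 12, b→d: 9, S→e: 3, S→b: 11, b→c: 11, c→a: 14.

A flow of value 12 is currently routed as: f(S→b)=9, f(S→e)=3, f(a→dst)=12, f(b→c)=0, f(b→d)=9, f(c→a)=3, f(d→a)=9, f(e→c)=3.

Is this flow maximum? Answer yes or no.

Residual reachable from S: {S, a, b, c, d, e}; dst is not reachable.
Saturated cut: a→dst with total capacity 12 = current flow value. Flow is maximum.

Yes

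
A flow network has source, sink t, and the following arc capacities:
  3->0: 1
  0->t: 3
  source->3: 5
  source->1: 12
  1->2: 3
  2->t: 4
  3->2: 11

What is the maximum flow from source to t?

5

Augment source->1->2->t: bottleneck 3. Total 3.
Augment source->3->2->t: bottleneck 1. Total 4.
Augment source->3->0->t: bottleneck 1. Total 5.
No augmenting path remains in the residual graph.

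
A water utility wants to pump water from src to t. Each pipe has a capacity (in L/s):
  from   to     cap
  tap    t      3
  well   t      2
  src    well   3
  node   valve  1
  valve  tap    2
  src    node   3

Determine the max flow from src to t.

Augment src→well→t: bottleneck 2. Total 2.
Augment src→node→valve→tap→t: bottleneck 1. Total 3.
No augmenting path remains in the residual graph.

3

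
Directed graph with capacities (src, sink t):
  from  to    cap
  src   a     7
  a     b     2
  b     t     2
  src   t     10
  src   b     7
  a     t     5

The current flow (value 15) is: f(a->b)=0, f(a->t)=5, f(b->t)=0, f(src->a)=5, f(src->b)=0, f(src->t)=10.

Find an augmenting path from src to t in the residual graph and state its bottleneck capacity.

src->b->t, bottleneck 2

Residual along src->b->t: src->b: 7, b->t: 2.
Bottleneck = min = 2.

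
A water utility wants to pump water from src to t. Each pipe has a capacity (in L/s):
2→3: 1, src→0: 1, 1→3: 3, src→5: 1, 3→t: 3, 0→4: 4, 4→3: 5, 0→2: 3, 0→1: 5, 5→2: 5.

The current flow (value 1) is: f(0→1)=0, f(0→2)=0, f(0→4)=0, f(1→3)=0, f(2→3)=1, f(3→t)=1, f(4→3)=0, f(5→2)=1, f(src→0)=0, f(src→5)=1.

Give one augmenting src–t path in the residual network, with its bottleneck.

Residual along src→0→1→3→t: src→0: 1, 0→1: 5, 1→3: 3, 3→t: 2.
Bottleneck = min = 1.

src→0→1→3→t, bottleneck 1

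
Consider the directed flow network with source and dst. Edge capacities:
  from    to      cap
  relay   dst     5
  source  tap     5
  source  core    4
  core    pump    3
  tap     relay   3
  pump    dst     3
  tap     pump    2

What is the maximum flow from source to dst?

6

Augment source->core->pump->dst: bottleneck 3. Total 3.
Augment source->tap->relay->dst: bottleneck 3. Total 6.
No augmenting path remains in the residual graph.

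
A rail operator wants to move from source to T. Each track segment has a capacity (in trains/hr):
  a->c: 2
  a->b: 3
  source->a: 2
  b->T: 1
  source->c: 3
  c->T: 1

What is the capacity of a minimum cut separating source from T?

Max flow = 2 (via 2 augmenting paths).
In the residual at optimum, the set reachable from source is {a, b, c, source}.
Cut edges: b->T (cap 1), c->T (cap 1). Sum = 2.

2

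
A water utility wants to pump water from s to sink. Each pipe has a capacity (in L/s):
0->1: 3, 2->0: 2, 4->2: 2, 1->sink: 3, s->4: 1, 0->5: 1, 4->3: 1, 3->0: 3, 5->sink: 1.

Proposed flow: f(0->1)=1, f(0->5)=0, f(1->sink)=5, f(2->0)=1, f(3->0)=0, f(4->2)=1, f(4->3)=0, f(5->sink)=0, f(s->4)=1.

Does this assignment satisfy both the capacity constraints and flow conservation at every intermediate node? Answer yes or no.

Capacity violated on 1->sink: flow 5 > capacity 3.

No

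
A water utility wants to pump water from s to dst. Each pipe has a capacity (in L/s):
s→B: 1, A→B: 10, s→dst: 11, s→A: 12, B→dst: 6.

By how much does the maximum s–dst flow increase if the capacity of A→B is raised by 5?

0

Original max flow = 17.
Edge A→B does not cross the min cut (source side {A, B, s}), so extra capacity there cannot help.
New max flow = 17. Increase = 0.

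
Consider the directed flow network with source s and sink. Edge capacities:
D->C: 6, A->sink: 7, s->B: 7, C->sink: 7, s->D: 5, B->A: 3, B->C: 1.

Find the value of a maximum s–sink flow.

Augment s->D->C->sink: bottleneck 5. Total 5.
Augment s->B->C->sink: bottleneck 1. Total 6.
Augment s->B->A->sink: bottleneck 3. Total 9.
No augmenting path remains in the residual graph.

9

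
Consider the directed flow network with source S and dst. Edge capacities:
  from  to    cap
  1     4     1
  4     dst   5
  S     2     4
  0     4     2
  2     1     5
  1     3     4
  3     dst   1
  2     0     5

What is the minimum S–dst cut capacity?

Max flow = 4 (via 3 augmenting paths).
In the residual at optimum, the set reachable from S is {S}.
Cut edges: S->2 (cap 4). Sum = 4.

4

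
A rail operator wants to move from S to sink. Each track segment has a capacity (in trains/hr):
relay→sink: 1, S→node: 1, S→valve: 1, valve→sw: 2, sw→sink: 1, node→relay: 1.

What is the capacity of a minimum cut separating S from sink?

2

Max flow = 2 (via 2 augmenting paths).
In the residual at optimum, the set reachable from S is {S}.
Cut edges: S→node (cap 1), S→valve (cap 1). Sum = 2.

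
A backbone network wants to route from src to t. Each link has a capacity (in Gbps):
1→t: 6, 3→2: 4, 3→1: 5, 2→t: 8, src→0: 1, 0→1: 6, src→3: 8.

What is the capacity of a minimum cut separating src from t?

Max flow = 9 (via 3 augmenting paths).
In the residual at optimum, the set reachable from src is {src}.
Cut edges: src→3 (cap 8), src→0 (cap 1). Sum = 9.

9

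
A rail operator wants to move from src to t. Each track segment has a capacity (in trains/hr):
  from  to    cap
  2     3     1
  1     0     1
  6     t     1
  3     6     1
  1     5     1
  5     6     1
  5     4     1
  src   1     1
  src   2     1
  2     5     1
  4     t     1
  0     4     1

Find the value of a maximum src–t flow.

Augment src->1->0->4->t: bottleneck 1. Total 1.
Augment src->2->5->6->t: bottleneck 1. Total 2.
No augmenting path remains in the residual graph.

2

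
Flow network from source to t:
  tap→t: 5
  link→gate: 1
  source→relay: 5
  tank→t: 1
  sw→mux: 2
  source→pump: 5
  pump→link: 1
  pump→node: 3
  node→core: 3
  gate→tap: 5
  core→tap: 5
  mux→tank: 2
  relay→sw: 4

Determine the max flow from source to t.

Augment source→relay→sw→mux→tank→t: bottleneck 1. Total 1.
Augment source→pump→node→core→tap→t: bottleneck 3. Total 4.
Augment source→pump→link→gate→tap→t: bottleneck 1. Total 5.
No augmenting path remains in the residual graph.

5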